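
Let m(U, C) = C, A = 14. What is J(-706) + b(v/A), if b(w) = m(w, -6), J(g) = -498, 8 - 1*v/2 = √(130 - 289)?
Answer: -504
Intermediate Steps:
v = 16 - 2*I*√159 (v = 16 - 2*√(130 - 289) = 16 - 2*I*√159 ≈ 16.0 - 25.219*I)
b(w) = -6
J(-706) + b(v/A) = -498 - 6 = -504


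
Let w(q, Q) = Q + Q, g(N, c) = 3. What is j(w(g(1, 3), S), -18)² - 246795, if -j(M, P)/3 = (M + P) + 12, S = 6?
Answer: -246471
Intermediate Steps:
w(q, Q) = 2*Q
j(M, P) = -36 - 3*M - 3*P (j(M, P) = -3*((M + P) + 12) = -3*(12 + M + P) = -36 - 3*M - 3*P)
j(w(g(1, 3), S), -18)² - 246795 = (-36 - 6*6 - 3*(-18))² - 246795 = (-36 - 3*12 + 54)² - 246795 = (-36 - 36 + 54)² - 246795 = (-18)² - 246795 = 324 - 246795 = -246471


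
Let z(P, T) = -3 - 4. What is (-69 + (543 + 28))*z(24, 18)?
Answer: -3514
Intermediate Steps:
z(P, T) = -7
(-69 + (543 + 28))*z(24, 18) = (-69 + (543 + 28))*(-7) = (-69 + 571)*(-7) = 502*(-7) = -3514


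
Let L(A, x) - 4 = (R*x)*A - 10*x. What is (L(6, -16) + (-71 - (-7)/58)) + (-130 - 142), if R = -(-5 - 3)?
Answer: -54919/58 ≈ -946.88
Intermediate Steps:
R = 8 (R = -1*(-8) = 8)
L(A, x) = 4 - 10*x + 8*A*x (L(A, x) = 4 + ((8*x)*A - 10*x) = 4 + (8*A*x - 10*x) = 4 + (-10*x + 8*A*x) = 4 - 10*x + 8*A*x)
(L(6, -16) + (-71 - (-7)/58)) + (-130 - 142) = ((4 - 10*(-16) + 8*6*(-16)) + (-71 - (-7)/58)) + (-130 - 142) = ((4 + 160 - 768) + (-71 - (-7)/58)) - 272 = (-604 + (-71 - 1*(-7/58))) - 272 = (-604 + (-71 + 7/58)) - 272 = (-604 - 4111/58) - 272 = -39143/58 - 272 = -54919/58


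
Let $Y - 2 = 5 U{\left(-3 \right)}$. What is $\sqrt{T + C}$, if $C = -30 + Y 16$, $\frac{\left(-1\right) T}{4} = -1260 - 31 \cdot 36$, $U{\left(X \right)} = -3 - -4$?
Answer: $\sqrt{9586} \approx 97.908$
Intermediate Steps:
$U{\left(X \right)} = 1$ ($U{\left(X \right)} = -3 + 4 = 1$)
$Y = 7$ ($Y = 2 + 5 \cdot 1 = 2 + 5 = 7$)
$T = 9504$ ($T = - 4 \left(-1260 - 31 \cdot 36\right) = - 4 \left(-1260 - 1116\right) = \left(-4\right) \left(-2376\right) = 9504$)
$C = 82$ ($C = -30 + 7 \cdot 16 = -30 + 112 = 82$)
$\sqrt{T + C} = \sqrt{9504 + 82} = \sqrt{9586}$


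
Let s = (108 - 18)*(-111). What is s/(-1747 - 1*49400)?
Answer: 1110/5683 ≈ 0.19532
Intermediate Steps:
s = -9990 (s = 90*(-111) = -9990)
s/(-1747 - 1*49400) = -9990/(-1747 - 1*49400) = -9990/(-1747 - 49400) = -9990/(-51147) = -9990*(-1/51147) = 1110/5683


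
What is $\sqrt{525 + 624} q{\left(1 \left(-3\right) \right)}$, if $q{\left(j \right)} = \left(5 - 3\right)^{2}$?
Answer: $4 \sqrt{1149} \approx 135.59$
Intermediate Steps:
$q{\left(j \right)} = 4$ ($q{\left(j \right)} = 2^{2} = 4$)
$\sqrt{525 + 624} q{\left(1 \left(-3\right) \right)} = \sqrt{525 + 624} \cdot 4 = \sqrt{1149} \cdot 4 = 4 \sqrt{1149}$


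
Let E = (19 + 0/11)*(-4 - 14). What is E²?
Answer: 116964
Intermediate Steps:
E = -342 (E = (19 + 0*(1/11))*(-18) = (19 + 0)*(-18) = 19*(-18) = -342)
E² = (-342)² = 116964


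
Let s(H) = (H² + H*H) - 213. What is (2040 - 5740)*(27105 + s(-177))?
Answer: -331335000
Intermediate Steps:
s(H) = -213 + 2*H² (s(H) = (H² + H²) - 213 = 2*H² - 213 = -213 + 2*H²)
(2040 - 5740)*(27105 + s(-177)) = (2040 - 5740)*(27105 + (-213 + 2*(-177)²)) = -3700*(27105 + (-213 + 2*31329)) = -3700*(27105 + (-213 + 62658)) = -3700*(27105 + 62445) = -3700*89550 = -331335000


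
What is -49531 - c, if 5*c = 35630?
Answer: -56657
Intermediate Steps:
c = 7126 (c = (1/5)*35630 = 7126)
-49531 - c = -49531 - 1*7126 = -49531 - 7126 = -56657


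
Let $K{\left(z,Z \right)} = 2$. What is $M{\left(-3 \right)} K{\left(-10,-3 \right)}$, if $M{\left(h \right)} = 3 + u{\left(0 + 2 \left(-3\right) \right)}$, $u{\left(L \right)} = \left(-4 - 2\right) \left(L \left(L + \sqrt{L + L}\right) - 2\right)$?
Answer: $-402 + 144 i \sqrt{3} \approx -402.0 + 249.42 i$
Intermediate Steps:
$u{\left(L \right)} = 12 - 6 L \left(L + \sqrt{2} \sqrt{L}\right)$ ($u{\left(L \right)} = - 6 \left(L \left(L + \sqrt{2 L}\right) - 2\right) = - 6 \left(L \left(L + \sqrt{2} \sqrt{L}\right) - 2\right) = - 6 \left(-2 + L \left(L + \sqrt{2} \sqrt{L}\right)\right) = 12 - 6 L \left(L + \sqrt{2} \sqrt{L}\right)$)
$M{\left(h \right)} = -201 + 72 i \sqrt{3}$ ($M{\left(h \right)} = 3 - \left(-12 + 6 \left(0 + 2 \left(-3\right)\right)^{2} + 6 \sqrt{2} \left(0 + 2 \left(-3\right)\right)^{\frac{3}{2}}\right) = 3 - \left(-12 + 6 \left(0 - 6\right)^{2} + 6 \sqrt{2} \left(0 - 6\right)^{\frac{3}{2}}\right) = 3 - \left(-12 + 216 + 6 \sqrt{2} \left(-6\right)^{\frac{3}{2}}\right) = 3 - \left(204 + 6 \sqrt{2} \left(- 6 i \sqrt{6}\right)\right) = 3 + \left(12 - 216 + 72 i \sqrt{3}\right) = 3 - \left(204 - 72 i \sqrt{3}\right) = -201 + 72 i \sqrt{3}$)
$M{\left(-3 \right)} K{\left(-10,-3 \right)} = \left(-201 + 72 i \sqrt{3}\right) 2 = -402 + 144 i \sqrt{3}$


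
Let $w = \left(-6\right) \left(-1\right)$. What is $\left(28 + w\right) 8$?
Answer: $272$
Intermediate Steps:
$w = 6$
$\left(28 + w\right) 8 = \left(28 + 6\right) 8 = 34 \cdot 8 = 272$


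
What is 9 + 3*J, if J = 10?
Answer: 39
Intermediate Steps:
9 + 3*J = 9 + 3*10 = 9 + 30 = 39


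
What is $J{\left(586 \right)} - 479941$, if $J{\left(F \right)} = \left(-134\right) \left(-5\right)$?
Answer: $-479271$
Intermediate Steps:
$J{\left(F \right)} = 670$
$J{\left(586 \right)} - 479941 = 670 - 479941 = -479271$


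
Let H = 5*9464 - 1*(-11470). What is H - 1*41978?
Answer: 16812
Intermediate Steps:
H = 58790 (H = 47320 + 11470 = 58790)
H - 1*41978 = 58790 - 1*41978 = 58790 - 41978 = 16812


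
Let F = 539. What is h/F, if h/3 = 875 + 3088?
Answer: 11889/539 ≈ 22.058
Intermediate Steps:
h = 11889 (h = 3*(875 + 3088) = 3*3963 = 11889)
h/F = 11889/539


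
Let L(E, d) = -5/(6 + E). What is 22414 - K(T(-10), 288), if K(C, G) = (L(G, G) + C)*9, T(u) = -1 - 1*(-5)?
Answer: 2193059/98 ≈ 22378.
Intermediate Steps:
T(u) = 4 (T(u) = -1 + 5 = 4)
L(E, d) = -5/(6 + E)
K(C, G) = -45/(6 + G) + 9*C (K(C, G) = (-5/(6 + G) + C)*9 = (C - 5/(6 + G))*9 = -45/(6 + G) + 9*C)
22414 - K(T(-10), 288) = 22414 - 9*(-5 + 4*(6 + 288))/(6 + 288) = 22414 - 9*(-5 + 4*294)/294 = 22414 - 9*(-5 + 1176)/294 = 22414 - 9*1171/294 = 22414 - 1*3513/98 = 22414 - 3513/98 = 2193059/98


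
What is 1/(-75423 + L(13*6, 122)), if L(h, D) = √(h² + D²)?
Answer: -75423/5688607961 - 2*√5242/5688607961 ≈ -1.3284e-5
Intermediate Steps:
L(h, D) = √(D² + h²)
1/(-75423 + L(13*6, 122)) = 1/(-75423 + √(122² + (13*6)²)) = 1/(-75423 + √(14884 + 78²)) = 1/(-75423 + √(14884 + 6084)) = 1/(-75423 + √20968) = 1/(-75423 + 2*√5242)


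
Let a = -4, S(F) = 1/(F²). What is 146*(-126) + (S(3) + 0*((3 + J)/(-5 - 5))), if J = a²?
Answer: -165563/9 ≈ -18396.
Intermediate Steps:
S(F) = F⁻²
J = 16 (J = (-4)² = 16)
146*(-126) + (S(3) + 0*((3 + J)/(-5 - 5))) = 146*(-126) + (3⁻² + 0*((3 + 16)/(-5 - 5))) = -18396 + (⅑ + 0*(19/(-10))) = -18396 + (⅑ + 0*(19*(-⅒))) = -18396 + (⅑ + 0*(-19/10)) = -18396 + (⅑ + 0) = -18396 + ⅑ = -165563/9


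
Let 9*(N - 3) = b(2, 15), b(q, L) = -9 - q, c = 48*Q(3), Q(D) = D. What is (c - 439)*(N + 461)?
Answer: -1228675/9 ≈ -1.3652e+5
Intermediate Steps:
c = 144 (c = 48*3 = 144)
N = 16/9 (N = 3 + (-9 - 1*2)/9 = 3 + (-9 - 2)/9 = 3 + (⅑)*(-11) = 3 - 11/9 = 16/9 ≈ 1.7778)
(c - 439)*(N + 461) = (144 - 439)*(16/9 + 461) = -295*4165/9 = -1228675/9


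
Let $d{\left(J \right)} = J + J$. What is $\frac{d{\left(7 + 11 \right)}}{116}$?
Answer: $\frac{9}{29} \approx 0.31034$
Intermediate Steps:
$d{\left(J \right)} = 2 J$
$\frac{d{\left(7 + 11 \right)}}{116} = \frac{2 \left(7 + 11\right)}{116} = 2 \cdot 18 \cdot \frac{1}{116} = 36 \cdot \frac{1}{116} = \frac{9}{29}$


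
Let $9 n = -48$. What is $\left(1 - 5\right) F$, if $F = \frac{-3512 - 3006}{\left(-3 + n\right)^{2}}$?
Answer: $\frac{234648}{625} \approx 375.44$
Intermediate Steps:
$n = - \frac{16}{3}$ ($n = \frac{1}{9} \left(-48\right) = - \frac{16}{3} \approx -5.3333$)
$F = - \frac{58662}{625}$ ($F = \frac{-3512 - 3006}{\left(-3 - \frac{16}{3}\right)^{2}} = - \frac{6518}{\left(- \frac{25}{3}\right)^{2}} = - \frac{6518}{\frac{625}{9}} = \left(-6518\right) \frac{9}{625} = - \frac{58662}{625} \approx -93.859$)
$\left(1 - 5\right) F = \left(1 - 5\right) \left(- \frac{58662}{625}\right) = \left(-4\right) \left(- \frac{58662}{625}\right) = \frac{234648}{625}$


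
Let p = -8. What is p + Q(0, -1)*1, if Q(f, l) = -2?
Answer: -10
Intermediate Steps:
p + Q(0, -1)*1 = -8 - 2*1 = -8 - 2 = -10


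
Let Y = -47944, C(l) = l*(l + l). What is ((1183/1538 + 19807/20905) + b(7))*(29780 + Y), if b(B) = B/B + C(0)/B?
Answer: -793273384022/16075945 ≈ -49345.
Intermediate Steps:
C(l) = 2*l² (C(l) = l*(2*l) = 2*l²)
b(B) = 1 (b(B) = B/B + (2*0²)/B = 1 + (2*0)/B = 1 + 0/B = 1 + 0 = 1)
((1183/1538 + 19807/20905) + b(7))*(29780 + Y) = ((1183/1538 + 19807/20905) + 1)*(29780 - 47944) = ((1183*(1/1538) + 19807*(1/20905)) + 1)*(-18164) = ((1183/1538 + 19807/20905) + 1)*(-18164) = (55193781/32151890 + 1)*(-18164) = (87345671/32151890)*(-18164) = -793273384022/16075945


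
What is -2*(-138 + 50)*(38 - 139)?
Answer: -17776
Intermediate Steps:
-2*(-138 + 50)*(38 - 139) = -(-176)*(-101) = -2*8888 = -17776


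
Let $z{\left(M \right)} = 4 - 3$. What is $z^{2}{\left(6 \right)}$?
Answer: $1$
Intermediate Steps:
$z{\left(M \right)} = 1$ ($z{\left(M \right)} = 4 - 3 = 1$)
$z^{2}{\left(6 \right)} = 1^{2} = 1$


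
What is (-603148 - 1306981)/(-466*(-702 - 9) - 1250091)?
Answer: 1910129/918765 ≈ 2.0790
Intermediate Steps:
(-603148 - 1306981)/(-466*(-702 - 9) - 1250091) = -1910129/(-466*(-711) - 1250091) = -1910129/(331326 - 1250091) = -1910129/(-918765) = -1910129*(-1/918765) = 1910129/918765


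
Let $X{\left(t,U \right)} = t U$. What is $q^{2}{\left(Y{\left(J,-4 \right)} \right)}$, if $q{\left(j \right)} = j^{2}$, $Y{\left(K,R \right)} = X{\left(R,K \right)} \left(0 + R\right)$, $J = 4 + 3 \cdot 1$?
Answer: $157351936$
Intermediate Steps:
$X{\left(t,U \right)} = U t$
$J = 7$ ($J = 4 + 3 = 7$)
$Y{\left(K,R \right)} = K R^{2}$ ($Y{\left(K,R \right)} = K R \left(0 + R\right) = K R R = K R^{2}$)
$q^{2}{\left(Y{\left(J,-4 \right)} \right)} = \left(\left(7 \left(-4\right)^{2}\right)^{2}\right)^{2} = \left(\left(7 \cdot 16\right)^{2}\right)^{2} = \left(112^{2}\right)^{2} = 12544^{2} = 157351936$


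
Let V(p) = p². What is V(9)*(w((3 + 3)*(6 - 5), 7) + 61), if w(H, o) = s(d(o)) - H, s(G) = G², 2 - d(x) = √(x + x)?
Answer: 5913 - 324*√14 ≈ 4700.7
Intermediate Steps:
d(x) = 2 - √2*√x (d(x) = 2 - √(x + x) = 2 - √(2*x) = 2 - √2*√x)
w(H, o) = (2 - √2*√o)² - H
V(9)*(w((3 + 3)*(6 - 5), 7) + 61) = 9²*(((-2 + √2*√7)² - (3 + 3)*(6 - 5)) + 61) = 81*(((-2 + √14)² - 6) + 61) = 81*((-6 + (-2 + √14)²) + 61) = 81*(55 + (-2 + √14)²) = 4455 + 81*(-2 + √14)²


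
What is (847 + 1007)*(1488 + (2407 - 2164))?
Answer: 3209274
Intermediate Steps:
(847 + 1007)*(1488 + (2407 - 2164)) = 1854*(1488 + 243) = 1854*1731 = 3209274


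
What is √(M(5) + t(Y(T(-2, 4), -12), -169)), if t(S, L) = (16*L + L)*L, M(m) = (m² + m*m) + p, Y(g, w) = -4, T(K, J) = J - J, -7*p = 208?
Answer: √23792307/7 ≈ 696.82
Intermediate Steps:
p = -208/7 (p = -⅐*208 = -208/7 ≈ -29.714)
T(K, J) = 0
M(m) = -208/7 + 2*m² (M(m) = (m² + m*m) - 208/7 = (m² + m²) - 208/7 = 2*m² - 208/7 = -208/7 + 2*m²)
t(S, L) = 17*L² (t(S, L) = (17*L)*L = 17*L²)
√(M(5) + t(Y(T(-2, 4), -12), -169)) = √((-208/7 + 2*5²) + 17*(-169)²) = √((-208/7 + 2*25) + 17*28561) = √((-208/7 + 50) + 485537) = √(142/7 + 485537) = √(3398901/7) = √23792307/7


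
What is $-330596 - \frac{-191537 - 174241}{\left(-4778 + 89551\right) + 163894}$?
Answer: $- \frac{27402649918}{82889} \approx -3.3059 \cdot 10^{5}$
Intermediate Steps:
$-330596 - \frac{-191537 - 174241}{\left(-4778 + 89551\right) + 163894} = -330596 - - \frac{365778}{84773 + 163894} = -330596 - - \frac{365778}{248667} = -330596 - \left(-365778\right) \frac{1}{248667} = -330596 - - \frac{121926}{82889} = -330596 + \frac{121926}{82889} = - \frac{27402649918}{82889}$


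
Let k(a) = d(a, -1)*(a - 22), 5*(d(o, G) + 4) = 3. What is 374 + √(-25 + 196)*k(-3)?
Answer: 374 + 255*√19 ≈ 1485.5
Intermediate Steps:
d(o, G) = -17/5 (d(o, G) = -4 + (⅕)*3 = -4 + ⅗ = -17/5)
k(a) = 374/5 - 17*a/5 (k(a) = -17*(a - 22)/5 = -17*(-22 + a)/5 = 374/5 - 17*a/5)
374 + √(-25 + 196)*k(-3) = 374 + √(-25 + 196)*(374/5 - 17/5*(-3)) = 374 + √171*(374/5 + 51/5) = 374 + (3*√19)*85 = 374 + 255*√19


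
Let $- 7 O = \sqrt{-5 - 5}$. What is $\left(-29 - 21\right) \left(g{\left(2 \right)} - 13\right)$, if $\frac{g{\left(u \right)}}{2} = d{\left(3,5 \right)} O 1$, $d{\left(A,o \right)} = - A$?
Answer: $650 - \frac{300 i \sqrt{10}}{7} \approx 650.0 - 135.53 i$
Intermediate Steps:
$O = - \frac{i \sqrt{10}}{7}$ ($O = - \frac{\sqrt{-5 - 5}}{7} = - \frac{\sqrt{-10}}{7} = - \frac{i \sqrt{10}}{7} \approx - 0.45175 i$)
$g{\left(u \right)} = \frac{6 i \sqrt{10}}{7}$ ($g{\left(u \right)} = 2 \left(-1\right) 3 \left(- \frac{i \sqrt{10}}{7}\right) 1 = 2 - 3 \left(- \frac{i \sqrt{10}}{7}\right) 1 = 2 \frac{3 i \sqrt{10}}{7} \cdot 1 = 2 \frac{3 i \sqrt{10}}{7} = \frac{6 i \sqrt{10}}{7}$)
$\left(-29 - 21\right) \left(g{\left(2 \right)} - 13\right) = \left(-29 - 21\right) \left(\frac{6 i \sqrt{10}}{7} - 13\right) = - 50 \left(-13 + \frac{6 i \sqrt{10}}{7}\right) = 650 - \frac{300 i \sqrt{10}}{7}$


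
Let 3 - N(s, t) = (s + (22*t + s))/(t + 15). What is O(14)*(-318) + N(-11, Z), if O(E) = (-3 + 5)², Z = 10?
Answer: -31923/25 ≈ -1276.9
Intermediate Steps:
O(E) = 4 (O(E) = 2² = 4)
N(s, t) = 3 - (2*s + 22*t)/(15 + t) (N(s, t) = 3 - (s + (22*t + s))/(t + 15) = 3 - (s + (s + 22*t))/(15 + t) = 3 - (2*s + 22*t)/(15 + t))
O(14)*(-318) + N(-11, Z) = 4*(-318) + (45 - 19*10 - 2*(-11))/(15 + 10) = -1272 + (45 - 190 + 22)/25 = -1272 + (1/25)*(-123) = -1272 - 123/25 = -31923/25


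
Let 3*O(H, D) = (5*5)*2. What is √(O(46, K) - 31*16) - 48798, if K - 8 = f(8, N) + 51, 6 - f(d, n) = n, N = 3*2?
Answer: -48798 + I*√4314/3 ≈ -48798.0 + 21.894*I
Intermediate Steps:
N = 6
f(d, n) = 6 - n
K = 59 (K = 8 + ((6 - 1*6) + 51) = 8 + ((6 - 6) + 51) = 8 + (0 + 51) = 8 + 51 = 59)
O(H, D) = 50/3 (O(H, D) = ((5*5)*2)/3 = (25*2)/3 = (⅓)*50 = 50/3)
√(O(46, K) - 31*16) - 48798 = √(50/3 - 31*16) - 48798 = √(50/3 - 496) - 48798 = √(-1438/3) - 48798 = I*√4314/3 - 48798 = -48798 + I*√4314/3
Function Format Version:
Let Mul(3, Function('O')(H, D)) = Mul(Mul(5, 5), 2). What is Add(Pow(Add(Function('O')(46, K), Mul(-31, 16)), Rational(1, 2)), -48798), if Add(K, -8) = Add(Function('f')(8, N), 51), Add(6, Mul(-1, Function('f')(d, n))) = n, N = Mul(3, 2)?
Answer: Add(-48798, Mul(Rational(1, 3), I, Pow(4314, Rational(1, 2)))) ≈ Add(-48798., Mul(21.894, I))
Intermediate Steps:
N = 6
Function('f')(d, n) = Add(6, Mul(-1, n))
K = 59 (K = Add(8, Add(Add(6, Mul(-1, 6)), 51)) = Add(8, Add(Add(6, -6), 51)) = Add(8, Add(0, 51)) = Add(8, 51) = 59)
Function('O')(H, D) = Rational(50, 3) (Function('O')(H, D) = Mul(Rational(1, 3), Mul(Mul(5, 5), 2)) = Mul(Rational(1, 3), Mul(25, 2)) = Mul(Rational(1, 3), 50) = Rational(50, 3))
Add(Pow(Add(Function('O')(46, K), Mul(-31, 16)), Rational(1, 2)), -48798) = Add(Pow(Add(Rational(50, 3), Mul(-31, 16)), Rational(1, 2)), -48798) = Add(Pow(Add(Rational(50, 3), -496), Rational(1, 2)), -48798) = Add(Pow(Rational(-1438, 3), Rational(1, 2)), -48798) = Add(Mul(Rational(1, 3), I, Pow(4314, Rational(1, 2))), -48798) = Add(-48798, Mul(Rational(1, 3), I, Pow(4314, Rational(1, 2))))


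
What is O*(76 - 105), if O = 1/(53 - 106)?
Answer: 29/53 ≈ 0.54717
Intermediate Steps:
O = -1/53 (O = 1/(-53) = -1/53 ≈ -0.018868)
O*(76 - 105) = -(76 - 105)/53 = -1/53*(-29) = 29/53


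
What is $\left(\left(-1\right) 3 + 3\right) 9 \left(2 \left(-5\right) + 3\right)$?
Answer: $0$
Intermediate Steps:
$\left(\left(-1\right) 3 + 3\right) 9 \left(2 \left(-5\right) + 3\right) = \left(-3 + 3\right) 9 \left(-10 + 3\right) = 0 \cdot 9 \left(-7\right) = 0 \left(-7\right) = 0$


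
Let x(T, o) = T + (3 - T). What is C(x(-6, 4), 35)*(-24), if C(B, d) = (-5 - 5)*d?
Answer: 8400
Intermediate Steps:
x(T, o) = 3
C(B, d) = -10*d
C(x(-6, 4), 35)*(-24) = -10*35*(-24) = -350*(-24) = 8400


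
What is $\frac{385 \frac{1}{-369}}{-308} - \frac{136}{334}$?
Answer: $- \frac{99533}{246492} \approx -0.4038$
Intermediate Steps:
$\frac{385 \frac{1}{-369}}{-308} - \frac{136}{334} = 385 \left(- \frac{1}{369}\right) \left(- \frac{1}{308}\right) - \frac{68}{167} = \left(- \frac{385}{369}\right) \left(- \frac{1}{308}\right) - \frac{68}{167} = \frac{5}{1476} - \frac{68}{167} = - \frac{99533}{246492}$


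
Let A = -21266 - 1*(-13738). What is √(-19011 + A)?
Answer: I*√26539 ≈ 162.91*I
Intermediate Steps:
A = -7528 (A = -21266 + 13738 = -7528)
√(-19011 + A) = √(-19011 - 7528) = √(-26539) = I*√26539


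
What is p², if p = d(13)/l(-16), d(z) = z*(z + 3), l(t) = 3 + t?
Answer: 256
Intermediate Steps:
d(z) = z*(3 + z)
p = -16 (p = (13*(3 + 13))/(3 - 16) = (13*16)/(-13) = 208*(-1/13) = -16)
p² = (-16)² = 256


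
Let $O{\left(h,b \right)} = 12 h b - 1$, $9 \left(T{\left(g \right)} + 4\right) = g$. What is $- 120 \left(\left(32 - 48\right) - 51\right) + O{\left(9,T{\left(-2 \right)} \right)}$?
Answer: $7583$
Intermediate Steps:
$T{\left(g \right)} = -4 + \frac{g}{9}$
$O{\left(h,b \right)} = -1 + 12 b h$ ($O{\left(h,b \right)} = 12 b h - 1 = -1 + 12 b h$)
$- 120 \left(\left(32 - 48\right) - 51\right) + O{\left(9,T{\left(-2 \right)} \right)} = - 120 \left(\left(32 - 48\right) - 51\right) + \left(-1 + 12 \left(-4 + \frac{1}{9} \left(-2\right)\right) 9\right) = - 120 \left(-16 - 51\right) + \left(-1 + 12 \left(-4 - \frac{2}{9}\right) 9\right) = \left(-120\right) \left(-67\right) + \left(-1 + 12 \left(- \frac{38}{9}\right) 9\right) = 8040 - 457 = 7583$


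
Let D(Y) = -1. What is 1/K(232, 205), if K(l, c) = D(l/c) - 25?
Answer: -1/26 ≈ -0.038462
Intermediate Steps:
K(l, c) = -26 (K(l, c) = -1 - 25 = -26)
1/K(232, 205) = 1/(-26) = -1/26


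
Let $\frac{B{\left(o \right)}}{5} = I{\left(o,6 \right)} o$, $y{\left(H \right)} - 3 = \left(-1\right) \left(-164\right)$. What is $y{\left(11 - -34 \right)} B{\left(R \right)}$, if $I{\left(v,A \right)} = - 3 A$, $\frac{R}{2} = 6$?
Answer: $-180360$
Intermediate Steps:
$R = 12$ ($R = 2 \cdot 6 = 12$)
$y{\left(H \right)} = 167$ ($y{\left(H \right)} = 3 - -164 = 3 + 164 = 167$)
$B{\left(o \right)} = - 90 o$ ($B{\left(o \right)} = 5 \left(-3\right) 6 o = 5 \left(- 18 o\right) = - 90 o$)
$y{\left(11 - -34 \right)} B{\left(R \right)} = 167 \left(\left(-90\right) 12\right) = 167 \left(-1080\right) = -180360$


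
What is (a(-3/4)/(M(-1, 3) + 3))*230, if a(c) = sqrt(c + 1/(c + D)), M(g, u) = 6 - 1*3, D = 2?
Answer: 23*sqrt(5)/6 ≈ 8.5716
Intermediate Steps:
M(g, u) = 3 (M(g, u) = 6 - 3 = 3)
a(c) = sqrt(c + 1/(2 + c)) (a(c) = sqrt(c + 1/(c + 2)) = sqrt(c + 1/(2 + c)))
(a(-3/4)/(M(-1, 3) + 3))*230 = (sqrt((1 + (-3/4)*(2 - 3/4))/(2 - 3/4))/(3 + 3))*230 = (sqrt((1 + (-3*1/4)*(2 - 3*1/4))/(2 - 3*1/4))/6)*230 = (sqrt((1 - 3*(2 - 3/4)/4)/(2 - 3/4))/6)*230 = (sqrt((1 - 3/4*5/4)/(5/4))/6)*230 = (sqrt(4*(1 - 15/16)/5)/6)*230 = (sqrt((4/5)*(1/16))/6)*230 = (sqrt(1/20)/6)*230 = ((sqrt(5)/10)/6)*230 = (sqrt(5)/60)*230 = 23*sqrt(5)/6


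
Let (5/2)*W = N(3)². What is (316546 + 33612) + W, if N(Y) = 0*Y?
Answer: 350158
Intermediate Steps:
N(Y) = 0
W = 0 (W = (⅖)*0² = (⅖)*0 = 0)
(316546 + 33612) + W = (316546 + 33612) + 0 = 350158 + 0 = 350158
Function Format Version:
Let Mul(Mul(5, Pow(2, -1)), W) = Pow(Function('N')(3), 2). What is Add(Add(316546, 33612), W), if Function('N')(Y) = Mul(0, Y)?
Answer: 350158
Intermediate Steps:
Function('N')(Y) = 0
W = 0 (W = Mul(Rational(2, 5), Pow(0, 2)) = Mul(Rational(2, 5), 0) = 0)
Add(Add(316546, 33612), W) = Add(Add(316546, 33612), 0) = Add(350158, 0) = 350158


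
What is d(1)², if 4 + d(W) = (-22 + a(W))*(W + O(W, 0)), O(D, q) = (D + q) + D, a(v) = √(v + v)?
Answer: 4918 - 420*√2 ≈ 4324.0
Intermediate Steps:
a(v) = √2*√v (a(v) = √(2*v) = √2*√v)
O(D, q) = q + 2*D
d(W) = -4 + 3*W*(-22 + √2*√W) (d(W) = -4 + (-22 + √2*√W)*(W + (0 + 2*W)) = -4 + (-22 + √2*√W)*(W + 2*W) = -4 + (-22 + √2*√W)*(3*W) = -4 + 3*W*(-22 + √2*√W))
d(1)² = (-4 - 66*1 + 3*√2*1^(3/2))² = (-4 - 66 + 3*√2*1)² = (-4 - 66 + 3*√2)² = (-70 + 3*√2)²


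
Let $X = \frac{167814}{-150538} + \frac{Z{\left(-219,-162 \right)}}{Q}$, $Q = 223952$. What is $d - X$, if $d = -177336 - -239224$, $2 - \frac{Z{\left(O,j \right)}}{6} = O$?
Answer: $\frac{521621309381957}{8428321544} \approx 61889.0$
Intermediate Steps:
$Z{\left(O,j \right)} = 12 - 6 O$
$X = - \frac{9345666885}{8428321544}$ ($X = \frac{167814}{-150538} + \frac{12 - -1314}{223952} = 167814 \left(- \frac{1}{150538}\right) + \left(12 + 1314\right) \frac{1}{223952} = - \frac{83907}{75269} + 1326 \cdot \frac{1}{223952} = - \frac{83907}{75269} + \frac{663}{111976} = - \frac{9345666885}{8428321544} \approx -1.1088$)
$d = 61888$ ($d = -177336 + 239224 = 61888$)
$d - X = 61888 - - \frac{9345666885}{8428321544} = 61888 + \frac{9345666885}{8428321544} = \frac{521621309381957}{8428321544}$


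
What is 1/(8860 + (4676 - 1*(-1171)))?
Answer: 1/14707 ≈ 6.7995e-5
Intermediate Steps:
1/(8860 + (4676 - 1*(-1171))) = 1/(8860 + (4676 + 1171)) = 1/(8860 + 5847) = 1/14707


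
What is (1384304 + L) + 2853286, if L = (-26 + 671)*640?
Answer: 4650390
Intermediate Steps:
L = 412800 (L = 645*640 = 412800)
(1384304 + L) + 2853286 = (1384304 + 412800) + 2853286 = 1797104 + 2853286 = 4650390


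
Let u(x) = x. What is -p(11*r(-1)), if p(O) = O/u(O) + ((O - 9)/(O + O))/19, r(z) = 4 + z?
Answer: -213/209 ≈ -1.0191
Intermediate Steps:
p(O) = 1 + (-9 + O)/(38*O) (p(O) = O/O + ((O - 9)/(O + O))/19 = 1 + ((-9 + O)/((2*O)))*(1/19) = 1 + ((-9 + O)*(1/(2*O)))*(1/19) = 1 + ((-9 + O)/(2*O))*(1/19) = 1 + (-9 + O)/(38*O))
-p(11*r(-1)) = -3*(-3 + 13*(11*(4 - 1)))/(38*(11*(4 - 1))) = -3*(-3 + 13*(11*3))/(38*(11*3)) = -3*(-3 + 13*33)/(38*33) = -3*(-3 + 429)/(38*33) = -3*426/(38*33) = -1*213/209 = -213/209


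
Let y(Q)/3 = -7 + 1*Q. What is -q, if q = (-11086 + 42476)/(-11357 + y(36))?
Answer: 3139/1127 ≈ 2.7853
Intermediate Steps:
y(Q) = -21 + 3*Q (y(Q) = 3*(-7 + 1*Q) = 3*(-7 + Q) = -21 + 3*Q)
q = -3139/1127 (q = (-11086 + 42476)/(-11357 + (-21 + 3*36)) = 31390/(-11357 + (-21 + 108)) = 31390/(-11357 + 87) = 31390/(-11270) = 31390*(-1/11270) = -3139/1127 ≈ -2.7853)
-q = -1*(-3139/1127) = 3139/1127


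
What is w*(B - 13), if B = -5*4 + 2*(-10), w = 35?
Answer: -1855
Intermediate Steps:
B = -40 (B = -20 - 20 = -40)
w*(B - 13) = 35*(-40 - 13) = 35*(-53) = -1855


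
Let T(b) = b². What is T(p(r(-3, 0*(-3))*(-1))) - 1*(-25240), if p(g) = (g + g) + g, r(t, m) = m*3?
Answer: 25240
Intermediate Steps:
r(t, m) = 3*m
p(g) = 3*g (p(g) = 2*g + g = 3*g)
T(p(r(-3, 0*(-3))*(-1))) - 1*(-25240) = (3*((3*(0*(-3)))*(-1)))² - 1*(-25240) = (3*((3*0)*(-1)))² + 25240 = (3*(0*(-1)))² + 25240 = (3*0)² + 25240 = 0² + 25240 = 0 + 25240 = 25240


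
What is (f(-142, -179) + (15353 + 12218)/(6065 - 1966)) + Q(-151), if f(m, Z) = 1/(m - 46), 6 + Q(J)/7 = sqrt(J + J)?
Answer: -27186455/770612 + 7*I*sqrt(302) ≈ -35.279 + 121.65*I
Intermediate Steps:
Q(J) = -42 + 7*sqrt(2)*sqrt(J) (Q(J) = -42 + 7*sqrt(J + J) = -42 + 7*sqrt(2*J) = -42 + 7*(sqrt(2)*sqrt(J)) = -42 + 7*sqrt(2)*sqrt(J))
f(m, Z) = 1/(-46 + m)
(f(-142, -179) + (15353 + 12218)/(6065 - 1966)) + Q(-151) = (1/(-46 - 142) + (15353 + 12218)/(6065 - 1966)) + (-42 + 7*sqrt(2)*sqrt(-151)) = (1/(-188) + 27571/4099) + (-42 + 7*sqrt(2)*(I*sqrt(151))) = (-1/188 + 27571*(1/4099)) + (-42 + 7*I*sqrt(302)) = (-1/188 + 27571/4099) + (-42 + 7*I*sqrt(302)) = 5179249/770612 + (-42 + 7*I*sqrt(302)) = -27186455/770612 + 7*I*sqrt(302)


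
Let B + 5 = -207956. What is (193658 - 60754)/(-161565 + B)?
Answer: -66452/184763 ≈ -0.35966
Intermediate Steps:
B = -207961 (B = -5 - 207956 = -207961)
(193658 - 60754)/(-161565 + B) = (193658 - 60754)/(-161565 - 207961) = 132904/(-369526) = 132904*(-1/369526) = -66452/184763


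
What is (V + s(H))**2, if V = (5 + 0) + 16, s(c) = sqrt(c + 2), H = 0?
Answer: (21 + sqrt(2))**2 ≈ 502.40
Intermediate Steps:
s(c) = sqrt(2 + c)
V = 21 (V = 5 + 16 = 21)
(V + s(H))**2 = (21 + sqrt(2 + 0))**2 = (21 + sqrt(2))**2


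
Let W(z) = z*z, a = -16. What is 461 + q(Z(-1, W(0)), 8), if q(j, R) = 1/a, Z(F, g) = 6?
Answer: 7375/16 ≈ 460.94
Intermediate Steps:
W(z) = z²
q(j, R) = -1/16 (q(j, R) = 1/(-16) = -1/16)
461 + q(Z(-1, W(0)), 8) = 461 - 1/16 = 7375/16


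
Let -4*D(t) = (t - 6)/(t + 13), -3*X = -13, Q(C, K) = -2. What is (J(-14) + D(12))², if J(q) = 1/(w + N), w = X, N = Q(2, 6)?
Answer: 16641/122500 ≈ 0.13584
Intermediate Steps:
N = -2
X = 13/3 (X = -⅓*(-13) = 13/3 ≈ 4.3333)
w = 13/3 ≈ 4.3333
J(q) = 3/7 (J(q) = 1/(13/3 - 2) = 1/(7/3) = 3/7)
D(t) = -(-6 + t)/(4*(13 + t)) (D(t) = -(t - 6)/(4*(t + 13)) = -(-6 + t)/(4*(13 + t)))
(J(-14) + D(12))² = (3/7 + (6 - 1*12)/(4*(13 + 12)))² = (3/7 + (¼)*(6 - 12)/25)² = (3/7 + (¼)*(1/25)*(-6))² = (3/7 - 3/50)² = (129/350)² = 16641/122500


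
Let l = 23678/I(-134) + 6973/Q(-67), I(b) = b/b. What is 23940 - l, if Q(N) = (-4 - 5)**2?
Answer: 14249/81 ≈ 175.91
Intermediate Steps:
I(b) = 1
Q(N) = 81 (Q(N) = (-9)**2 = 81)
l = 1924891/81 (l = 23678/1 + 6973/81 = 23678*1 + 6973*(1/81) = 23678 + 6973/81 = 1924891/81 ≈ 23764.)
23940 - l = 23940 - 1*1924891/81 = 23940 - 1924891/81 = 14249/81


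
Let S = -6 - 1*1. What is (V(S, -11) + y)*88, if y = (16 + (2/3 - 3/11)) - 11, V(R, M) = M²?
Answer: 33368/3 ≈ 11123.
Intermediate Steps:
S = -7 (S = -6 - 1 = -7)
y = 178/33 (y = (16 + (2*(⅓) - 3*1/11)) - 11 = (16 + (⅔ - 3/11)) - 11 = (16 + 13/33) - 11 = 541/33 - 11 = 178/33 ≈ 5.3939)
(V(S, -11) + y)*88 = ((-11)² + 178/33)*88 = (121 + 178/33)*88 = (4171/33)*88 = 33368/3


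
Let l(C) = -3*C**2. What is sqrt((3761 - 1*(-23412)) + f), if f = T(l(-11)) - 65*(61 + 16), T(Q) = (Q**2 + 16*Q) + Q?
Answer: sqrt(147766) ≈ 384.40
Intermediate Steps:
T(Q) = Q**2 + 17*Q
f = 120593 (f = (-3*(-11)**2)*(17 - 3*(-11)**2) - 65*(61 + 16) = (-3*121)*(17 - 3*121) - 65*77 = -363*(17 - 363) - 1*5005 = -363*(-346) - 5005 = 125598 - 5005 = 120593)
sqrt((3761 - 1*(-23412)) + f) = sqrt((3761 - 1*(-23412)) + 120593) = sqrt((3761 + 23412) + 120593) = sqrt(27173 + 120593) = sqrt(147766)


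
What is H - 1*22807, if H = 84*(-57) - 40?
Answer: -27635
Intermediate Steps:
H = -4828 (H = -4788 - 40 = -4828)
H - 1*22807 = -4828 - 1*22807 = -4828 - 22807 = -27635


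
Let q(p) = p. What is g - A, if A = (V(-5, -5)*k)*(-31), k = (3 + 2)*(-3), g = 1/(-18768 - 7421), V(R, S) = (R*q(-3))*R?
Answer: 913341374/26189 ≈ 34875.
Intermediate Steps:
V(R, S) = -3*R² (V(R, S) = (R*(-3))*R = (-3*R)*R = -3*R²)
g = -1/26189 (g = 1/(-26189) = -1/26189 ≈ -3.8184e-5)
k = -15 (k = 5*(-3) = -15)
A = -34875 (A = (-3*(-5)²*(-15))*(-31) = (-3*25*(-15))*(-31) = -75*(-15)*(-31) = 1125*(-31) = -34875)
g - A = -1/26189 - 1*(-34875) = -1/26189 + 34875 = 913341374/26189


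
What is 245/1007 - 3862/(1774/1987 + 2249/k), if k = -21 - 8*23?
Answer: 1585145412175/4133828651 ≈ 383.46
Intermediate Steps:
k = -205 (k = -21 - 184 = -205)
245/1007 - 3862/(1774/1987 + 2249/k) = 245/1007 - 3862/(1774/1987 + 2249/(-205)) = 245*(1/1007) - 3862/(1774*(1/1987) + 2249*(-1/205)) = 245/1007 - 3862/(1774/1987 - 2249/205) = 245/1007 - 3862/(-4105093/407335) = 245/1007 - 3862*(-407335/4105093) = 245/1007 + 1573127770/4105093 = 1585145412175/4133828651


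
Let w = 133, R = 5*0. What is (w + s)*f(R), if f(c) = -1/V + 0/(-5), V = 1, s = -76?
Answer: -57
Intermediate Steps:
R = 0
f(c) = -1 (f(c) = -1/1 + 0/(-5) = -1*1 + 0*(-⅕) = -1 + 0 = -1)
(w + s)*f(R) = (133 - 76)*(-1) = 57*(-1) = -57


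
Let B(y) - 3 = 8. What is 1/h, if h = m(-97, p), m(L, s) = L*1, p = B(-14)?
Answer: -1/97 ≈ -0.010309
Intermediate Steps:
B(y) = 11 (B(y) = 3 + 8 = 11)
p = 11
m(L, s) = L
h = -97
1/h = 1/(-97) = -1/97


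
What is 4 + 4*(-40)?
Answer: -156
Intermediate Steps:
4 + 4*(-40) = 4 - 160 = -156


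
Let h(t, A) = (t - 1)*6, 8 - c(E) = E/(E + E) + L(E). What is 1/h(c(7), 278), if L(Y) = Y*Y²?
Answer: -1/2019 ≈ -0.00049530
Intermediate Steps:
L(Y) = Y³
c(E) = 15/2 - E³ (c(E) = 8 - (E/(E + E) + E³) = 8 - (E/((2*E)) + E³) = 8 - ((1/(2*E))*E + E³) = 8 - (½ + E³) = 8 + (-½ - E³) = 15/2 - E³)
h(t, A) = -6 + 6*t (h(t, A) = (-1 + t)*6 = -6 + 6*t)
1/h(c(7), 278) = 1/(-6 + 6*(15/2 - 1*7³)) = 1/(-6 + 6*(15/2 - 1*343)) = 1/(-6 + 6*(15/2 - 343)) = 1/(-6 + 6*(-671/2)) = 1/(-6 - 2013) = 1/(-2019) = -1/2019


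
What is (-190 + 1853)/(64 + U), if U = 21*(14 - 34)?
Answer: -1663/356 ≈ -4.6713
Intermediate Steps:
U = -420 (U = 21*(-20) = -420)
(-190 + 1853)/(64 + U) = (-190 + 1853)/(64 - 420) = 1663/(-356) = 1663*(-1/356) = -1663/356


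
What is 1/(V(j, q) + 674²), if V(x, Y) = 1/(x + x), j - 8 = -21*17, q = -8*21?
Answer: 698/317084647 ≈ 2.2013e-6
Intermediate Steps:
q = -168
j = -349 (j = 8 - 21*17 = 8 - 357 = -349)
V(x, Y) = 1/(2*x)
1/(V(j, q) + 674²) = 1/((½)/(-349) + 674²) = 1/((½)*(-1/349) + 454276) = 1/(-1/698 + 454276) = 1/(317084647/698) = 698/317084647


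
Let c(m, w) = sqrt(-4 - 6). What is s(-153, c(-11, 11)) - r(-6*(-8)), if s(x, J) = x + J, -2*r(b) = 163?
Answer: -143/2 + I*sqrt(10) ≈ -71.5 + 3.1623*I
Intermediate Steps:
c(m, w) = I*sqrt(10) (c(m, w) = sqrt(-10) = I*sqrt(10))
r(b) = -163/2 (r(b) = -1/2*163 = -163/2)
s(x, J) = J + x
s(-153, c(-11, 11)) - r(-6*(-8)) = (I*sqrt(10) - 153) - 1*(-163/2) = (-153 + I*sqrt(10)) + 163/2 = -143/2 + I*sqrt(10)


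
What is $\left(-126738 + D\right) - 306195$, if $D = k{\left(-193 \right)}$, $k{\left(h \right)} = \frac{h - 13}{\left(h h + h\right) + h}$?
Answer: $- \frac{15959209385}{36863} \approx -4.3293 \cdot 10^{5}$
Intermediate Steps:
$k{\left(h \right)} = \frac{-13 + h}{h^{2} + 2 h}$ ($k{\left(h \right)} = \frac{-13 + h}{\left(h^{2} + h\right) + h} = \frac{-13 + h}{\left(h + h^{2}\right) + h} = \frac{-13 + h}{h^{2} + 2 h}$)
$D = - \frac{206}{36863}$ ($D = \frac{-13 - 193}{\left(-193\right) \left(2 - 193\right)} = \left(- \frac{1}{193}\right) \frac{1}{-191} \left(-206\right) = \left(- \frac{1}{193}\right) \left(- \frac{1}{191}\right) \left(-206\right) = - \frac{206}{36863} \approx -0.0055883$)
$\left(-126738 + D\right) - 306195 = \left(-126738 - \frac{206}{36863}\right) - 306195 = - \frac{4671943100}{36863} - 306195 = - \frac{15959209385}{36863}$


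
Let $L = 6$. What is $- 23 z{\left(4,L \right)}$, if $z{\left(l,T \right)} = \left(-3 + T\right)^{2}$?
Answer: $-207$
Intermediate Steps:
$- 23 z{\left(4,L \right)} = - 23 \left(-3 + 6\right)^{2} = - 23 \cdot 3^{2} = \left(-23\right) 9 = -207$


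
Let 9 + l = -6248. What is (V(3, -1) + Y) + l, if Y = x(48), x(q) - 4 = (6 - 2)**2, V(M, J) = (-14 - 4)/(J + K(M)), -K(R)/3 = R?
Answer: -31176/5 ≈ -6235.2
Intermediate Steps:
K(R) = -3*R
V(M, J) = -18/(J - 3*M) (V(M, J) = (-14 - 4)/(J - 3*M) = -18/(J - 3*M))
x(q) = 20 (x(q) = 4 + (6 - 2)**2 = 4 + 4**2 = 4 + 16 = 20)
Y = 20
l = -6257 (l = -9 - 6248 = -6257)
(V(3, -1) + Y) + l = (-18/(-1 - 3*3) + 20) - 6257 = (-18/(-1 - 9) + 20) - 6257 = (-18/(-10) + 20) - 6257 = (-18*(-1/10) + 20) - 6257 = (9/5 + 20) - 6257 = 109/5 - 6257 = -31176/5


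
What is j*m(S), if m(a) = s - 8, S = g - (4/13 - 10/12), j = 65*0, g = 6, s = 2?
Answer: 0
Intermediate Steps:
j = 0
S = 509/78 (S = 6 - (4/13 - 10/12) = 6 - (4*(1/13) - 10*1/12) = 6 - (4/13 - ⅚) = 6 - 1*(-41/78) = 6 + 41/78 = 509/78 ≈ 6.5256)
m(a) = -6 (m(a) = 2 - 8 = -6)
j*m(S) = 0*(-6) = 0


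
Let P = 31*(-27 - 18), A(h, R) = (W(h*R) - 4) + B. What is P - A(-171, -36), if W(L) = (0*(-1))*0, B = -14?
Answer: -1377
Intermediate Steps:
W(L) = 0 (W(L) = 0*0 = 0)
A(h, R) = -18 (A(h, R) = (0 - 4) - 14 = -4 - 14 = -18)
P = -1395 (P = 31*(-45) = -1395)
P - A(-171, -36) = -1395 - 1*(-18) = -1395 + 18 = -1377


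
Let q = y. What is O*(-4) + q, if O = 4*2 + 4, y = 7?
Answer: -41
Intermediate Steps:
q = 7
O = 12 (O = 8 + 4 = 12)
O*(-4) + q = 12*(-4) + 7 = -48 + 7 = -41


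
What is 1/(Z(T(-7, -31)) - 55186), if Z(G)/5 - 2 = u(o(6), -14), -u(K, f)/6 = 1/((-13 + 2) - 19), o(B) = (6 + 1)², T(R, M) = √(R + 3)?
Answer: -1/55175 ≈ -1.8124e-5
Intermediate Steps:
T(R, M) = √(3 + R)
o(B) = 49 (o(B) = 7² = 49)
u(K, f) = ⅕ (u(K, f) = -6/((-13 + 2) - 19) = -6/(-11 - 19) = -6/(-30) = -6*(-1/30) = ⅕)
Z(G) = 11 (Z(G) = 10 + 5*(⅕) = 10 + 1 = 11)
1/(Z(T(-7, -31)) - 55186) = 1/(11 - 55186) = 1/(-55175) = -1/55175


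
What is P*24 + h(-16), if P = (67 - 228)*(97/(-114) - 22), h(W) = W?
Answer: 1677316/19 ≈ 88280.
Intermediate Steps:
P = 419405/114 (P = -161*(97*(-1/114) - 22) = -161*(-97/114 - 22) = -161*(-2605/114) = 419405/114 ≈ 3679.0)
P*24 + h(-16) = (419405/114)*24 - 16 = 1677620/19 - 16 = 1677316/19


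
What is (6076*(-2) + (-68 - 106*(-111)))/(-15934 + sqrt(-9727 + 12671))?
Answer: 1808509/63472353 + 908*sqrt(46)/63472353 ≈ 0.028590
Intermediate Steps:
(6076*(-2) + (-68 - 106*(-111)))/(-15934 + sqrt(-9727 + 12671)) = (-12152 + (-68 + 11766))/(-15934 + sqrt(2944)) = (-12152 + 11698)/(-15934 + 8*sqrt(46)) = -454/(-15934 + 8*sqrt(46))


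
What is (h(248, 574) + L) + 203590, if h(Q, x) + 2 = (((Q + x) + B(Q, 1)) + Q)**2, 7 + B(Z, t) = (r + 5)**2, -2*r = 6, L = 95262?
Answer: 1437339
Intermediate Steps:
r = -3 (r = -1/2*6 = -3)
B(Z, t) = -3 (B(Z, t) = -7 + (-3 + 5)**2 = -7 + 2**2 = -7 + 4 = -3)
h(Q, x) = -2 + (-3 + x + 2*Q)**2 (h(Q, x) = -2 + (((Q + x) - 3) + Q)**2 = -2 + ((-3 + Q + x) + Q)**2 = -2 + (-3 + x + 2*Q)**2)
(h(248, 574) + L) + 203590 = ((-2 + (-3 + 574 + 2*248)**2) + 95262) + 203590 = ((-2 + (-3 + 574 + 496)**2) + 95262) + 203590 = ((-2 + 1067**2) + 95262) + 203590 = ((-2 + 1138489) + 95262) + 203590 = (1138487 + 95262) + 203590 = 1233749 + 203590 = 1437339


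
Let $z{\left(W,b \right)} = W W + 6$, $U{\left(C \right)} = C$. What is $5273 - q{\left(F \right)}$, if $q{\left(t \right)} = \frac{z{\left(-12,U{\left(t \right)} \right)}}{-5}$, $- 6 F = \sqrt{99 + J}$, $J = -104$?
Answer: $5303$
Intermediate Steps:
$F = - \frac{i \sqrt{5}}{6}$ ($F = - \frac{\sqrt{99 - 104}}{6} = - \frac{\sqrt{-5}}{6} = - \frac{i \sqrt{5}}{6} \approx - 0.37268 i$)
$z{\left(W,b \right)} = 6 + W^{2}$ ($z{\left(W,b \right)} = W^{2} + 6 = 6 + W^{2}$)
$q{\left(t \right)} = -30$ ($q{\left(t \right)} = \frac{6 + \left(-12\right)^{2}}{-5} = \left(6 + 144\right) \left(- \frac{1}{5}\right) = 150 \left(- \frac{1}{5}\right) = -30$)
$5273 - q{\left(F \right)} = 5273 - -30 = 5273 + 30 = 5303$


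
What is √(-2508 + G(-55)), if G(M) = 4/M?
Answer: 2*I*√1896730/55 ≈ 50.081*I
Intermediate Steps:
√(-2508 + G(-55)) = √(-2508 + 4/(-55)) = √(-2508 + 4*(-1/55)) = √(-2508 - 4/55) = √(-137944/55) = 2*I*√1896730/55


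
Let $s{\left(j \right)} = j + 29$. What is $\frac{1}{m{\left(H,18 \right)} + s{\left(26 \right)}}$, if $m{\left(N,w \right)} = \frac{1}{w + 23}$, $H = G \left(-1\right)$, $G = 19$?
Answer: $\frac{41}{2256} \approx 0.018174$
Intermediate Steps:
$H = -19$ ($H = 19 \left(-1\right) = -19$)
$m{\left(N,w \right)} = \frac{1}{23 + w}$
$s{\left(j \right)} = 29 + j$
$\frac{1}{m{\left(H,18 \right)} + s{\left(26 \right)}} = \frac{1}{\frac{1}{23 + 18} + \left(29 + 26\right)} = \frac{1}{\frac{1}{41} + 55} = \frac{1}{\frac{2256}{41}} = \frac{41}{2256}$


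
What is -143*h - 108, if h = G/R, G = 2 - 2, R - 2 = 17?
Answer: -108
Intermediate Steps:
R = 19 (R = 2 + 17 = 19)
G = 0
h = 0 (h = 0/19 = 0*(1/19) = 0)
-143*h - 108 = -143*0 - 108 = 0 - 108 = -108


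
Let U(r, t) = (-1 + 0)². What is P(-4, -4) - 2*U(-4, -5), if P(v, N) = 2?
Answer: 0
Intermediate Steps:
U(r, t) = 1 (U(r, t) = (-1)² = 1)
P(-4, -4) - 2*U(-4, -5) = 2 - 2*1 = 2 - 2 = 0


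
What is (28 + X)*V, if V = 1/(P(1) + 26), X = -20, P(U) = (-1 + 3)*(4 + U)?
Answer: 2/9 ≈ 0.22222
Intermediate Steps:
P(U) = 8 + 2*U (P(U) = 2*(4 + U) = 8 + 2*U)
V = 1/36 (V = 1/((8 + 2*1) + 26) = 1/((8 + 2) + 26) = 1/(10 + 26) = 1/36 ≈ 0.027778)
(28 + X)*V = (28 - 20)*(1/36) = 8*(1/36) = 2/9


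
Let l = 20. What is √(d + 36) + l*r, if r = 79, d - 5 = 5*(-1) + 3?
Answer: 1580 + √39 ≈ 1586.2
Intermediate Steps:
d = 3 (d = 5 + (5*(-1) + 3) = 5 + (-5 + 3) = 5 - 2 = 3)
√(d + 36) + l*r = √(3 + 36) + 20*79 = √39 + 1580 = 1580 + √39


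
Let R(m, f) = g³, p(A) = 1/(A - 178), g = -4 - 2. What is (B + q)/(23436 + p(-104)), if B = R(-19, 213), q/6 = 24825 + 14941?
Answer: 67223160/6608951 ≈ 10.172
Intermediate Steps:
q = 238596 (q = 6*(24825 + 14941) = 6*39766 = 238596)
g = -6
p(A) = 1/(-178 + A)
R(m, f) = -216 (R(m, f) = (-6)³ = -216)
B = -216
(B + q)/(23436 + p(-104)) = (-216 + 238596)/(23436 + 1/(-178 - 104)) = 238380/(23436 + 1/(-282)) = 238380/(23436 - 1/282) = 238380/(6608951/282) = 238380*(282/6608951) = 67223160/6608951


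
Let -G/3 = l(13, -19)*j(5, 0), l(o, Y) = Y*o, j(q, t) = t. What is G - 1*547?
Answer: -547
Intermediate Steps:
G = 0 (G = -3*(-19*13)*0 = -(-741)*0 = -3*0 = 0)
G - 1*547 = 0 - 1*547 = 0 - 547 = -547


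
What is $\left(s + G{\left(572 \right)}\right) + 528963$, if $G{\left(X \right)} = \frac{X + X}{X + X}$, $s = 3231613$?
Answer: $3760577$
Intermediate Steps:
$G{\left(X \right)} = 1$ ($G{\left(X \right)} = \frac{2 X}{2 X} = 2 X \frac{1}{2 X} = 1$)
$\left(s + G{\left(572 \right)}\right) + 528963 = \left(3231613 + 1\right) + 528963 = 3231614 + 528963 = 3760577$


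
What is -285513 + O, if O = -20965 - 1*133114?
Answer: -439592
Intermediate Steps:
O = -154079 (O = -20965 - 133114 = -154079)
-285513 + O = -285513 - 154079 = -439592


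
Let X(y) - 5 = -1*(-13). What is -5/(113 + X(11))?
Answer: -5/131 ≈ -0.038168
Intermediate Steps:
X(y) = 18 (X(y) = 5 - 1*(-13) = 5 + 13 = 18)
-5/(113 + X(11)) = -5/(113 + 18) = -5/131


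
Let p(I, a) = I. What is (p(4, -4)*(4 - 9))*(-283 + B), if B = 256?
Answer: 540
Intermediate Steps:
(p(4, -4)*(4 - 9))*(-283 + B) = (4*(4 - 9))*(-283 + 256) = (4*(-5))*(-27) = -20*(-27) = 540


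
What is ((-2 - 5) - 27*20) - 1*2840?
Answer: -3387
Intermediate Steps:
((-2 - 5) - 27*20) - 1*2840 = (-7 - 540) - 2840 = -547 - 2840 = -3387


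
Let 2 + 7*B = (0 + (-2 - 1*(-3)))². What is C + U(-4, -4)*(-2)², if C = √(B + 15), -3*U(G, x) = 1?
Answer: -4/3 + 2*√182/7 ≈ 2.5212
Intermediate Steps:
B = -⅐ (B = -2/7 + (0 + (-2 - 1*(-3)))²/7 = -2/7 + (0 + (-2 + 3))²/7 = -2/7 + (0 + 1)²/7 = -2/7 + (⅐)*1² = -2/7 + (⅐)*1 = -2/7 + ⅐ = -⅐ ≈ -0.14286)
U(G, x) = -⅓ (U(G, x) = -⅓*1 = -⅓)
C = 2*√182/7 (C = √(-⅐ + 15) = √(104/7) = 2*√182/7 ≈ 3.8545)
C + U(-4, -4)*(-2)² = 2*√182/7 - ⅓*(-2)² = 2*√182/7 - ⅓*4 = 2*√182/7 - 4/3 = -4/3 + 2*√182/7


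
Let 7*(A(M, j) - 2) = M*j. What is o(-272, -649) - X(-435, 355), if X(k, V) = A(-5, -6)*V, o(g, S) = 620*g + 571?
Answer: -1192103/7 ≈ -1.7030e+5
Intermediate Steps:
A(M, j) = 2 + M*j/7 (A(M, j) = 2 + (M*j)/7 = 2 + M*j/7)
o(g, S) = 571 + 620*g
X(k, V) = 44*V/7 (X(k, V) = (2 + (⅐)*(-5)*(-6))*V = (2 + 30/7)*V = 44*V/7)
o(-272, -649) - X(-435, 355) = (571 + 620*(-272)) - 44*355/7 = (571 - 168640) - 1*15620/7 = -168069 - 15620/7 = -1192103/7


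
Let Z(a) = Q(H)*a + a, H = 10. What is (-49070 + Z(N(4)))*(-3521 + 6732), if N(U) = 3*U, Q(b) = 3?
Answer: -157409642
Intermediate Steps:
Z(a) = 4*a (Z(a) = 3*a + a = 4*a)
(-49070 + Z(N(4)))*(-3521 + 6732) = (-49070 + 4*(3*4))*(-3521 + 6732) = (-49070 + 4*12)*3211 = (-49070 + 48)*3211 = -49022*3211 = -157409642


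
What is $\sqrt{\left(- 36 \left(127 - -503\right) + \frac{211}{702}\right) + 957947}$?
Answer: $\frac{\sqrt{51211496310}}{234} \approx 967.09$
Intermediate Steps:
$\sqrt{\left(- 36 \left(127 - -503\right) + \frac{211}{702}\right) + 957947} = \sqrt{\left(- 36 \left(127 + 503\right) + 211 \cdot \frac{1}{702}\right) + 957947} = \sqrt{\left(\left(-36\right) 630 + \frac{211}{702}\right) + 957947} = \sqrt{\left(-22680 + \frac{211}{702}\right) + 957947} = \sqrt{- \frac{15921149}{702} + 957947} = \sqrt{\frac{656557645}{702}} = \frac{\sqrt{51211496310}}{234}$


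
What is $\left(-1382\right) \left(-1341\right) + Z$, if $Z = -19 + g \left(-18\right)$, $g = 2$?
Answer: $1853207$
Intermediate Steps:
$Z = -55$ ($Z = -19 + 2 \left(-18\right) = -19 - 36 = -55$)
$\left(-1382\right) \left(-1341\right) + Z = \left(-1382\right) \left(-1341\right) - 55 = 1853262 - 55 = 1853207$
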